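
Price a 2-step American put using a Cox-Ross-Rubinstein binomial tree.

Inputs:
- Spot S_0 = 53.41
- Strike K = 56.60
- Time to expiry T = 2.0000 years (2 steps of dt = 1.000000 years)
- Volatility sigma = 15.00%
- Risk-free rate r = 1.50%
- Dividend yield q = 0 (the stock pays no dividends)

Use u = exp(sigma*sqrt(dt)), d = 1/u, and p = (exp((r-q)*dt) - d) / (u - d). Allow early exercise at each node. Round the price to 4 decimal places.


dt = T/N = 1.000000
u = exp(sigma*sqrt(dt)) = 1.161834; d = 1/u = 0.860708
p = (exp((r-q)*dt) - d) / (u - d) = 0.512759
Discount per step: exp(-r*dt) = 0.985112
Stock lattice S(k, i) with i counting down-moves:
  k=0: S(0,0) = 53.4100
  k=1: S(1,0) = 62.0536; S(1,1) = 45.9704
  k=2: S(2,0) = 72.0960; S(2,1) = 53.4100; S(2,2) = 39.5671
Terminal payoffs V(N, i) = max(K - S_T, 0):
  V(2,0) = 0.000000; V(2,1) = 3.190000; V(2,2) = 17.032899
Backward induction: V(k, i) = exp(-r*dt) * [p * V(k+1, i) + (1-p) * V(k+1, i+1)]; then take max(V_cont, immediate exercise) for American.
  V(1,0) = exp(-r*dt) * [p*0.000000 + (1-p)*3.190000] = 1.531159; exercise = 0.000000; V(1,0) = max -> 1.531159
  V(1,1) = exp(-r*dt) * [p*3.190000 + (1-p)*17.032899] = 9.786923; exercise = 10.629587; V(1,1) = max -> 10.629587
  V(0,0) = exp(-r*dt) * [p*1.531159 + (1-p)*10.629587] = 5.875493; exercise = 3.190000; V(0,0) = max -> 5.875493

Answer: Price = V(0,0) = 5.8755


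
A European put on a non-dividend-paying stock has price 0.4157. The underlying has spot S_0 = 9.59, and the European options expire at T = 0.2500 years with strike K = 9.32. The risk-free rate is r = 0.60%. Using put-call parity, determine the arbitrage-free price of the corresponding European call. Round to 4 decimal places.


Put-call parity: C - P = S_0 * exp(-qT) - K * exp(-rT).
S_0 * exp(-qT) = 9.5900 * 1.00000000 = 9.59000000
K * exp(-rT) = 9.3200 * 0.99850112 = 9.30603048
C = P + S*exp(-qT) - K*exp(-rT)
C = 0.4157 + 9.59000000 - 9.30603048 = 0.6997

Answer: Call price = 0.6997


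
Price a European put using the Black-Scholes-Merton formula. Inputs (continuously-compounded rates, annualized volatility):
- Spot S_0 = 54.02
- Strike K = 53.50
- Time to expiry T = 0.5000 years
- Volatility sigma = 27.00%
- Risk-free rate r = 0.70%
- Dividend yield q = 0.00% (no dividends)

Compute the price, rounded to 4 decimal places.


d1 = (ln(S/K) + (r - q + 0.5*sigma^2) * T) / (sigma * sqrt(T)) = 0.16445572
d2 = d1 - sigma * sqrt(T) = -0.02646311
exp(-rT) = 0.99650612; exp(-qT) = 1.00000000
P = K * exp(-rT) * N(-d2) - S_0 * exp(-qT) * N(-d1)
N(-d1) = 0.43468620; N(-d2) = 0.51055602
P = 53.5000 * 0.99650612 * 0.51055602 - 54.0200 * 1.00000000 * 0.43468620 = 3.7376

Answer: Price = 3.7376


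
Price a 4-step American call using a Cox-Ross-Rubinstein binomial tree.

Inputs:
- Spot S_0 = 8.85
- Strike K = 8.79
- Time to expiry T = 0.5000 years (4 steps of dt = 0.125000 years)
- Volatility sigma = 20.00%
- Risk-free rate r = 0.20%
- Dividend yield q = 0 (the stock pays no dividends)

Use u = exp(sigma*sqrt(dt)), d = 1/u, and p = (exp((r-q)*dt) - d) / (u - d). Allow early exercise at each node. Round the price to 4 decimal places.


dt = T/N = 0.125000
u = exp(sigma*sqrt(dt)) = 1.073271; d = 1/u = 0.931731
p = (exp((r-q)*dt) - d) / (u - d) = 0.484096
Discount per step: exp(-r*dt) = 0.999750
Stock lattice S(k, i) with i counting down-moves:
  k=0: S(0,0) = 8.8500
  k=1: S(1,0) = 9.4984; S(1,1) = 8.2458
  k=2: S(2,0) = 10.1944; S(2,1) = 8.8500; S(2,2) = 7.6829
  k=3: S(3,0) = 10.9414; S(3,1) = 9.4984; S(3,2) = 8.2458; S(3,3) = 7.1584
  k=4: S(4,0) = 11.7430; S(4,1) = 10.1944; S(4,2) = 8.8500; S(4,3) = 7.6829; S(4,4) = 6.6697
Terminal payoffs V(N, i) = max(S_T - K, 0):
  V(4,0) = 2.953034; V(4,1) = 1.404403; V(4,2) = 0.060000; V(4,3) = 0.000000; V(4,4) = 0.000000
Backward induction: V(k, i) = exp(-r*dt) * [p * V(k+1, i) + (1-p) * V(k+1, i+1)]; then take max(V_cont, immediate exercise) for American.
  V(3,0) = exp(-r*dt) * [p*2.953034 + (1-p)*1.404403] = 2.153551; exercise = 2.151353; V(3,0) = max -> 2.153551
  V(3,1) = exp(-r*dt) * [p*1.404403 + (1-p)*0.060000] = 0.710643; exercise = 0.708445; V(3,1) = max -> 0.710643
  V(3,2) = exp(-r*dt) * [p*0.060000 + (1-p)*0.000000] = 0.029039; exercise = 0.000000; V(3,2) = max -> 0.029039
  V(3,3) = exp(-r*dt) * [p*0.000000 + (1-p)*0.000000] = 0.000000; exercise = 0.000000; V(3,3) = max -> 0.000000
  V(2,0) = exp(-r*dt) * [p*2.153551 + (1-p)*0.710643] = 1.408797; exercise = 1.404403; V(2,0) = max -> 1.408797
  V(2,1) = exp(-r*dt) * [p*0.710643 + (1-p)*0.029039] = 0.358911; exercise = 0.060000; V(2,1) = max -> 0.358911
  V(2,2) = exp(-r*dt) * [p*0.029039 + (1-p)*0.000000] = 0.014054; exercise = 0.000000; V(2,2) = max -> 0.014054
  V(1,0) = exp(-r*dt) * [p*1.408797 + (1-p)*0.358911] = 0.866940; exercise = 0.708445; V(1,0) = max -> 0.866940
  V(1,1) = exp(-r*dt) * [p*0.358911 + (1-p)*0.014054] = 0.180953; exercise = 0.000000; V(1,1) = max -> 0.180953
  V(0,0) = exp(-r*dt) * [p*0.866940 + (1-p)*0.180953] = 0.512908; exercise = 0.060000; V(0,0) = max -> 0.512908

Answer: Price = V(0,0) = 0.5129


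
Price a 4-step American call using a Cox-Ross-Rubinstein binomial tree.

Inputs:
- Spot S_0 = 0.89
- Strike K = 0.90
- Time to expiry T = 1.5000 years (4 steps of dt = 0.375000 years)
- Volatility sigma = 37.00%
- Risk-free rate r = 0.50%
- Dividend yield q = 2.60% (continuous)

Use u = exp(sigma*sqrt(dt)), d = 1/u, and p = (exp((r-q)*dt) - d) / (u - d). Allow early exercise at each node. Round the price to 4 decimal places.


dt = T/N = 0.375000
u = exp(sigma*sqrt(dt)) = 1.254300; d = 1/u = 0.797257
p = (exp((r-q)*dt) - d) / (u - d) = 0.426434
Discount per step: exp(-r*dt) = 0.998127
Stock lattice S(k, i) with i counting down-moves:
  k=0: S(0,0) = 0.8900
  k=1: S(1,0) = 1.1163; S(1,1) = 0.7096
  k=2: S(2,0) = 1.4002; S(2,1) = 0.8900; S(2,2) = 0.5657
  k=3: S(3,0) = 1.7563; S(3,1) = 1.1163; S(3,2) = 0.7096; S(3,3) = 0.4510
  k=4: S(4,0) = 2.2029; S(4,1) = 1.4002; S(4,2) = 0.8900; S(4,3) = 0.5657; S(4,4) = 0.3596
Terminal payoffs V(N, i) = max(S_T - K, 0):
  V(4,0) = 1.302906; V(4,1) = 0.500209; V(4,2) = 0.000000; V(4,3) = 0.000000; V(4,4) = 0.000000
Backward induction: V(k, i) = exp(-r*dt) * [p * V(k+1, i) + (1-p) * V(k+1, i+1)]; then take max(V_cont, immediate exercise) for American.
  V(3,0) = exp(-r*dt) * [p*1.302906 + (1-p)*0.500209] = 0.840928; exercise = 0.856283; V(3,0) = max -> 0.856283
  V(3,1) = exp(-r*dt) * [p*0.500209 + (1-p)*0.000000] = 0.212907; exercise = 0.216327; V(3,1) = max -> 0.216327
  V(3,2) = exp(-r*dt) * [p*0.000000 + (1-p)*0.000000] = 0.000000; exercise = 0.000000; V(3,2) = max -> 0.000000
  V(3,3) = exp(-r*dt) * [p*0.000000 + (1-p)*0.000000] = 0.000000; exercise = 0.000000; V(3,3) = max -> 0.000000
  V(2,0) = exp(-r*dt) * [p*0.856283 + (1-p)*0.216327] = 0.488310; exercise = 0.500209; V(2,0) = max -> 0.500209
  V(2,1) = exp(-r*dt) * [p*0.216327 + (1-p)*0.000000] = 0.092076; exercise = 0.000000; V(2,1) = max -> 0.092076
  V(2,2) = exp(-r*dt) * [p*0.000000 + (1-p)*0.000000] = 0.000000; exercise = 0.000000; V(2,2) = max -> 0.000000
  V(1,0) = exp(-r*dt) * [p*0.500209 + (1-p)*0.092076] = 0.265620; exercise = 0.216327; V(1,0) = max -> 0.265620
  V(1,1) = exp(-r*dt) * [p*0.092076 + (1-p)*0.000000] = 0.039191; exercise = 0.000000; V(1,1) = max -> 0.039191
  V(0,0) = exp(-r*dt) * [p*0.265620 + (1-p)*0.039191] = 0.135494; exercise = 0.000000; V(0,0) = max -> 0.135494

Answer: Price = V(0,0) = 0.1355


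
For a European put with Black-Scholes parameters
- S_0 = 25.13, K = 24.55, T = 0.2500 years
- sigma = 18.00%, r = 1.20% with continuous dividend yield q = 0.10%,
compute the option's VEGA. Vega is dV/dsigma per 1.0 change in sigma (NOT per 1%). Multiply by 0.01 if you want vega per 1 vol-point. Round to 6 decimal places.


Answer: Vega = 4.737987

Derivation:
d1 = 0.3350055257; d2 = 0.2450055257
phi(d1) = 0.3771724065; exp(-qT) = 0.9997500312; exp(-rT) = 0.9970044955
Vega = S * exp(-qT) * phi(d1) * sqrt(T) = 25.1300 * 0.9997500312 * 0.3771724065 * 0.5000000000 = 4.737987


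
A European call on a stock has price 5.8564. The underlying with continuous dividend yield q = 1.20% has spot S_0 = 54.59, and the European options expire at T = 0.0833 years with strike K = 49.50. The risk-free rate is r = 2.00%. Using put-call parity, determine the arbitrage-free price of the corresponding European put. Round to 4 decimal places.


Put-call parity: C - P = S_0 * exp(-qT) - K * exp(-rT).
S_0 * exp(-qT) = 54.5900 * 0.99900090 = 54.53545910
K * exp(-rT) = 49.5000 * 0.99833539 = 49.41760166
P = C - S*exp(-qT) + K*exp(-rT)
P = 5.8564 - 54.53545910 + 49.41760166 = 0.7385

Answer: Put price = 0.7385


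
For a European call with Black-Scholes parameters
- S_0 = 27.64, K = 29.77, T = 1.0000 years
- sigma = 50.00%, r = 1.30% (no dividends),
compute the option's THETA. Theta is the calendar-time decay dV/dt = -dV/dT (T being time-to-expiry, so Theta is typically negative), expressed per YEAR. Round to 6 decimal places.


Answer: Theta = -2.869892

Derivation:
d1 = 0.1275256477; d2 = -0.3724743523
phi(d1) = 0.3957114762; exp(-qT) = 1.0000000000; exp(-rT) = 0.9870841350
Theta = -S*exp(-qT)*phi(d1)*sigma/(2*sqrt(T)) - r*K*exp(-rT)*N(d2) + q*S*exp(-qT)*N(d1)
N(d1) = 0.5507378125; N(d2) = 0.3547698522; sqrt(T) = 1.0000000000
Term 1 = -27.6400 * 1.0000000000 * 0.3957114762 * 0.5000 / (2 * 1.0000000000) = -2.7343663005
Term 2 = -0.0130 * 29.7700 * 0.9870841350 * 0.3547698522 = -0.1355261389
Term 3 = 0 (no dividend yield, q = 0)
Theta = -2.7343663005 + (-0.1355261389) + (0.0000000000) = -2.869892


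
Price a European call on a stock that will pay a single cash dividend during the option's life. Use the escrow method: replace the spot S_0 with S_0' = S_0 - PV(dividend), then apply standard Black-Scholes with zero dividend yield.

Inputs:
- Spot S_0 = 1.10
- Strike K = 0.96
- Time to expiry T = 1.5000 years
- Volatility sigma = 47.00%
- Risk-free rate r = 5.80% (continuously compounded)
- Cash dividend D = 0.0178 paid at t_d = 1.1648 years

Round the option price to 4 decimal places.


Answer: Price = 0.3379

Derivation:
PV(D) = D * exp(-r * t_d) = 0.0178 * 0.93467313 = 0.01663718
S_0' = S_0 - PV(D) = 1.1000 - 0.01663718 = 1.08336282
d1 = (ln(S_0'/K) + (r + sigma^2/2)*T) / (sigma*sqrt(T)) = 0.64897045
d2 = d1 - sigma*sqrt(T) = 0.07334036
exp(-rT) = 0.91667710
N(d1) = 0.74182126; N(d2) = 0.52923236
C = S_0' * N(d1) - K * exp(-rT) * N(d2) = 1.08336282 * 0.74182126 - 0.9600 * 0.91667710 * 0.52923236 = 0.3379


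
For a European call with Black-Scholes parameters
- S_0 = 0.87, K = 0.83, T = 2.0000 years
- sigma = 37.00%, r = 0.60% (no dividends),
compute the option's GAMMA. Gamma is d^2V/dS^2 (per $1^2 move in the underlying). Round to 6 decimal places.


d1 = 0.3745133941; d2 = -0.1487456240
phi(d1) = 0.3719229111; exp(-qT) = 1.0000000000; exp(-rT) = 0.9880717129
Gamma = exp(-qT) * phi(d1) / (S * sigma * sqrt(T)) = 1.0000000000 * 0.3719229111 / (0.8700 * 0.3700 * 1.4142135624) = 0.816990

Answer: Gamma = 0.816990


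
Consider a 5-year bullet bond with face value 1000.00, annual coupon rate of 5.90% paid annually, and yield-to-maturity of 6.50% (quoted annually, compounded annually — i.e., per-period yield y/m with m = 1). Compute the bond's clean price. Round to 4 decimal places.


Answer: Price = 975.0659

Derivation:
Coupon per period c = face * coupon_rate / m = 59.000000
Periods per year m = 1; per-period yield y/m = 0.065000
Number of cashflows N = 5
Cashflows (t years, CF_t, discount factor 1/(1+y/m)^(m*t), PV):
  t = 1.0000: CF_t = 59.000000, DF = 0.938967, PV = 55.399061
  t = 2.0000: CF_t = 59.000000, DF = 0.881659, PV = 52.017898
  t = 3.0000: CF_t = 59.000000, DF = 0.827849, PV = 48.843096
  t = 4.0000: CF_t = 59.000000, DF = 0.777323, PV = 45.862062
  t = 5.0000: CF_t = 1059.000000, DF = 0.729881, PV = 772.943806
Price P = sum_t PV_t = 975.065923


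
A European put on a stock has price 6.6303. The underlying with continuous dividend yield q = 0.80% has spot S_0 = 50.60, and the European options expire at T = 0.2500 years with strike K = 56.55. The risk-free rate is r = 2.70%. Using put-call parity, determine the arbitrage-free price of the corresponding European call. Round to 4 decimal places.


Answer: Call price = 0.9596

Derivation:
Put-call parity: C - P = S_0 * exp(-qT) - K * exp(-rT).
S_0 * exp(-qT) = 50.6000 * 0.99800200 = 50.49890113
K * exp(-rT) = 56.5500 * 0.99327273 = 56.16957289
C = P + S*exp(-qT) - K*exp(-rT)
C = 6.6303 + 50.49890113 - 56.16957289 = 0.9596


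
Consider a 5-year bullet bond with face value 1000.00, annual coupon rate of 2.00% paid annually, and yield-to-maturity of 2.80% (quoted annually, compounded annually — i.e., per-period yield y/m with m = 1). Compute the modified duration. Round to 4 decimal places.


Answer: Modified duration = 4.6726

Derivation:
Coupon per period c = face * coupon_rate / m = 20.000000
Periods per year m = 1; per-period yield y/m = 0.028000
Number of cashflows N = 5
Cashflows (t years, CF_t, discount factor 1/(1+y/m)^(m*t), PV):
  t = 1.0000: CF_t = 20.000000, DF = 0.972763, PV = 19.455253
  t = 2.0000: CF_t = 20.000000, DF = 0.946267, PV = 18.925343
  t = 3.0000: CF_t = 20.000000, DF = 0.920493, PV = 18.409867
  t = 4.0000: CF_t = 20.000000, DF = 0.895422, PV = 17.908431
  t = 5.0000: CF_t = 1020.000000, DF = 0.871033, PV = 888.453287
Price P = sum_t PV_t = 963.152181
First compute Macaulay numerator sum_t t * PV_t:
  t * PV_t at t = 1.0000: 19.455253
  t * PV_t at t = 2.0000: 37.850687
  t * PV_t at t = 3.0000: 55.229601
  t * PV_t at t = 4.0000: 71.633724
  t * PV_t at t = 5.0000: 4442.266435
Macaulay duration D = 4626.435700 / 963.152181 = 4.803432
Modified duration = D / (1 + y/m) = 4.803432 / (1 + 0.028000) = 4.672599


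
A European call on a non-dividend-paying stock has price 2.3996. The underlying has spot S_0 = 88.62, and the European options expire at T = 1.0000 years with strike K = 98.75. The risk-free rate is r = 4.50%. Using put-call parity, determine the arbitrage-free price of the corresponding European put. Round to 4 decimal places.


Answer: Put price = 8.1844

Derivation:
Put-call parity: C - P = S_0 * exp(-qT) - K * exp(-rT).
S_0 * exp(-qT) = 88.6200 * 1.00000000 = 88.62000000
K * exp(-rT) = 98.7500 * 0.95599748 = 94.40475133
P = C - S*exp(-qT) + K*exp(-rT)
P = 2.3996 - 88.62000000 + 94.40475133 = 8.1844


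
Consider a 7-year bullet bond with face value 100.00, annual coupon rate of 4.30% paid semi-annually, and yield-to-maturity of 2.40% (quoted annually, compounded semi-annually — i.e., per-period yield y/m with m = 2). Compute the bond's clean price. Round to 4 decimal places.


Coupon per period c = face * coupon_rate / m = 2.150000
Periods per year m = 2; per-period yield y/m = 0.012000
Number of cashflows N = 14
Cashflows (t years, CF_t, discount factor 1/(1+y/m)^(m*t), PV):
  t = 0.5000: CF_t = 2.150000, DF = 0.988142, PV = 2.124506
  t = 1.0000: CF_t = 2.150000, DF = 0.976425, PV = 2.099314
  t = 1.5000: CF_t = 2.150000, DF = 0.964847, PV = 2.074421
  t = 2.0000: CF_t = 2.150000, DF = 0.953406, PV = 2.049823
  t = 2.5000: CF_t = 2.150000, DF = 0.942101, PV = 2.025517
  t = 3.0000: CF_t = 2.150000, DF = 0.930930, PV = 2.001499
  t = 3.5000: CF_t = 2.150000, DF = 0.919891, PV = 1.977766
  t = 4.0000: CF_t = 2.150000, DF = 0.908983, PV = 1.954314
  t = 4.5000: CF_t = 2.150000, DF = 0.898205, PV = 1.931140
  t = 5.0000: CF_t = 2.150000, DF = 0.887554, PV = 1.908241
  t = 5.5000: CF_t = 2.150000, DF = 0.877030, PV = 1.885614
  t = 6.0000: CF_t = 2.150000, DF = 0.866630, PV = 1.863255
  t = 6.5000: CF_t = 2.150000, DF = 0.856354, PV = 1.841161
  t = 7.0000: CF_t = 102.150000, DF = 0.846200, PV = 86.439291
Price P = sum_t PV_t = 112.175864

Answer: Price = 112.1759


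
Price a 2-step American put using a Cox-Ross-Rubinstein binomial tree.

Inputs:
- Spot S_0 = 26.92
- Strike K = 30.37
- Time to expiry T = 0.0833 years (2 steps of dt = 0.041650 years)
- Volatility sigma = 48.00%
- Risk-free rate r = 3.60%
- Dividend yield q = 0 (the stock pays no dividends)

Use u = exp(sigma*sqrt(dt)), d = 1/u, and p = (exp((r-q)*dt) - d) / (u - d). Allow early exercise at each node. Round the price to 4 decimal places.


Answer: Price = V(0,0) = 3.9356

Derivation:
dt = T/N = 0.041650
u = exp(sigma*sqrt(dt)) = 1.102919; d = 1/u = 0.906685
p = (exp((r-q)*dt) - d) / (u - d) = 0.483176
Discount per step: exp(-r*dt) = 0.998502
Stock lattice S(k, i) with i counting down-moves:
  k=0: S(0,0) = 26.9200
  k=1: S(1,0) = 29.6906; S(1,1) = 24.4080
  k=2: S(2,0) = 32.7463; S(2,1) = 26.9200; S(2,2) = 22.1303
Terminal payoffs V(N, i) = max(K - S_T, 0):
  V(2,0) = 0.000000; V(2,1) = 3.450000; V(2,2) = 8.239660
Backward induction: V(k, i) = exp(-r*dt) * [p * V(k+1, i) + (1-p) * V(k+1, i+1)]; then take max(V_cont, immediate exercise) for American.
  V(1,0) = exp(-r*dt) * [p*0.000000 + (1-p)*3.450000] = 1.780371; exercise = 0.679430; V(1,0) = max -> 1.780371
  V(1,1) = exp(-r*dt) * [p*3.450000 + (1-p)*8.239660] = 5.916532; exercise = 5.962035; V(1,1) = max -> 5.962035
  V(0,0) = exp(-r*dt) * [p*1.780371 + (1-p)*5.962035] = 3.935649; exercise = 3.450000; V(0,0) = max -> 3.935649


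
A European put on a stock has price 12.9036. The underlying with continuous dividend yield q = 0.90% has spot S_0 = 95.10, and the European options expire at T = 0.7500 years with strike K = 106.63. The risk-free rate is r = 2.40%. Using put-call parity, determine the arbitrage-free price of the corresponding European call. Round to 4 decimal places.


Put-call parity: C - P = S_0 * exp(-qT) - K * exp(-rT).
S_0 * exp(-qT) = 95.1000 * 0.99327273 = 94.46023663
K * exp(-rT) = 106.6300 * 0.98216103 = 104.72783088
C = P + S*exp(-qT) - K*exp(-rT)
C = 12.9036 + 94.46023663 - 104.72783088 = 2.6360

Answer: Call price = 2.6360


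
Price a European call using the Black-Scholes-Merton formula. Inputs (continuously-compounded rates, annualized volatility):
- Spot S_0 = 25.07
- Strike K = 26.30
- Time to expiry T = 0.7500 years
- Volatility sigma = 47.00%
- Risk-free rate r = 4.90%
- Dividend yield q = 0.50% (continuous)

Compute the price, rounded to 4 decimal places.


Answer: Price = 3.8733

Derivation:
d1 = (ln(S/K) + (r - q + 0.5*sigma^2) * T) / (sigma * sqrt(T)) = 0.16691681
d2 = d1 - sigma * sqrt(T) = -0.24011513
exp(-rT) = 0.96391708; exp(-qT) = 0.99625702
C = S_0 * exp(-qT) * N(d1) - K * exp(-rT) * N(d2)
N(d1) = 0.56628225; N(d2) = 0.40512050
C = 25.0700 * 0.99625702 * 0.56628225 - 26.3000 * 0.96391708 * 0.40512050 = 3.8733


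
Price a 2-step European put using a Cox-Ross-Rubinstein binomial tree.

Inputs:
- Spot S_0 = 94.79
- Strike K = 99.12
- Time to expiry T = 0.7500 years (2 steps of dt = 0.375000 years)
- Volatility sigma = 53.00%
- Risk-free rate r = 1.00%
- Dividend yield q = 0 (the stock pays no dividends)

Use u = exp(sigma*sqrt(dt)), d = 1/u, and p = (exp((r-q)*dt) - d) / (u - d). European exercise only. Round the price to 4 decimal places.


dt = T/N = 0.375000
u = exp(sigma*sqrt(dt)) = 1.383418; d = 1/u = 0.722847
p = (exp((r-q)*dt) - d) / (u - d) = 0.425253
Discount per step: exp(-r*dt) = 0.996257
Stock lattice S(k, i) with i counting down-moves:
  k=0: S(0,0) = 94.7900
  k=1: S(1,0) = 131.1342; S(1,1) = 68.5187
  k=2: S(2,0) = 181.4135; S(2,1) = 94.7900; S(2,2) = 49.5285
Terminal payoffs V(N, i) = max(K - S_T, 0):
  V(2,0) = 0.000000; V(2,1) = 4.330000; V(2,2) = 49.591457
Backward induction: V(k, i) = exp(-r*dt) * [p * V(k+1, i) + (1-p) * V(k+1, i+1)].
  V(1,0) = exp(-r*dt) * [p*0.000000 + (1-p)*4.330000] = 2.479339
  V(1,1) = exp(-r*dt) * [p*4.330000 + (1-p)*49.591457] = 30.230308
  V(0,0) = exp(-r*dt) * [p*2.479339 + (1-p)*30.230308] = 18.360144

Answer: Price = V(0,0) = 18.3601


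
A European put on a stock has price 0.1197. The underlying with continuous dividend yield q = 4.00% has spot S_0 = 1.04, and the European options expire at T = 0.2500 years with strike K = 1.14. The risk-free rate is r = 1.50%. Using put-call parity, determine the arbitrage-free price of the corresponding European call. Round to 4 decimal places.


Put-call parity: C - P = S_0 * exp(-qT) - K * exp(-rT).
S_0 * exp(-qT) = 1.0400 * 0.99004983 = 1.02965183
K * exp(-rT) = 1.1400 * 0.99625702 = 1.13573301
C = P + S*exp(-qT) - K*exp(-rT)
C = 0.1197 + 1.02965183 - 1.13573301 = 0.0136

Answer: Call price = 0.0136


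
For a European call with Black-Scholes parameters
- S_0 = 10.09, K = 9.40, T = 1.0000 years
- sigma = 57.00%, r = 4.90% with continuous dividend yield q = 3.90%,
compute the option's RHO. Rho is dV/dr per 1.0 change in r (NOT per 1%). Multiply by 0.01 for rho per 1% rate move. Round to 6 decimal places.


d1 = 0.4268160440; d2 = -0.1431839560
phi(d1) = 0.3642100560; exp(-qT) = 0.9617507091; exp(-rT) = 0.9521811297
N(d2) = 0.4430724503
Rho = K*T*exp(-rT)*N(d2) = 9.4000 * 1.0000 * 0.9521811297 * 0.4430724503 = 3.965721

Answer: Rho = 3.965721


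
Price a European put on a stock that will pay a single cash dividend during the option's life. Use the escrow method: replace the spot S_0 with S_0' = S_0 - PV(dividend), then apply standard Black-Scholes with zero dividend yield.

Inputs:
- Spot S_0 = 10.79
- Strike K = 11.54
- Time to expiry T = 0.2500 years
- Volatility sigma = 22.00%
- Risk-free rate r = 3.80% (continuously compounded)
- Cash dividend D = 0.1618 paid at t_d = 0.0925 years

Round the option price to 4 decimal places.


PV(D) = D * exp(-r * t_d) = 0.1618 * 0.99649117 = 0.16123227
S_0' = S_0 - PV(D) = 10.7900 - 0.16123227 = 10.62876773
d1 = (ln(S_0'/K) + (r + sigma^2/2)*T) / (sigma*sqrt(T)) = -0.60640909
d2 = d1 - sigma*sqrt(T) = -0.71640909
exp(-rT) = 0.99054498
N(-d1) = 0.72787843; N(-d2) = 0.76313061
P = K * exp(-rT) * N(-d2) - S_0' * N(-d1) = 11.5400 * 0.99054498 * 0.76313061 - 10.62876773 * 0.72787843 = 0.9868

Answer: Price = 0.9868


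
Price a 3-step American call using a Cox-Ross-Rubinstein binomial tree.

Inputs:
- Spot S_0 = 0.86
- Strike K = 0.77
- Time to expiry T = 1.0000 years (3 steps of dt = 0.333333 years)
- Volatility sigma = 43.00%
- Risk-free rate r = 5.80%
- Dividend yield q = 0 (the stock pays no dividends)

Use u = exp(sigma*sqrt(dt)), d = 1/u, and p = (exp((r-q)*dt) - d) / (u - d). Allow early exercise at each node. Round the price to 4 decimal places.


Answer: Price = V(0,0) = 0.2187

Derivation:
dt = T/N = 0.333333
u = exp(sigma*sqrt(dt)) = 1.281794; d = 1/u = 0.780157
p = (exp((r-q)*dt) - d) / (u - d) = 0.477167
Discount per step: exp(-r*dt) = 0.980852
Stock lattice S(k, i) with i counting down-moves:
  k=0: S(0,0) = 0.8600
  k=1: S(1,0) = 1.1023; S(1,1) = 0.6709
  k=2: S(2,0) = 1.4130; S(2,1) = 0.8600; S(2,2) = 0.5234
  k=3: S(3,0) = 1.8111; S(3,1) = 1.1023; S(3,2) = 0.6709; S(3,3) = 0.4084
Terminal payoffs V(N, i) = max(S_T - K, 0):
  V(3,0) = 1.041144; V(3,1) = 0.332343; V(3,2) = 0.000000; V(3,3) = 0.000000
Backward induction: V(k, i) = exp(-r*dt) * [p * V(k+1, i) + (1-p) * V(k+1, i+1)]; then take max(V_cont, immediate exercise) for American.
  V(2,0) = exp(-r*dt) * [p*1.041144 + (1-p)*0.332343] = 0.657720; exercise = 0.642976; V(2,0) = max -> 0.657720
  V(2,1) = exp(-r*dt) * [p*0.332343 + (1-p)*0.000000] = 0.155547; exercise = 0.090000; V(2,1) = max -> 0.155547
  V(2,2) = exp(-r*dt) * [p*0.000000 + (1-p)*0.000000] = 0.000000; exercise = 0.000000; V(2,2) = max -> 0.000000
  V(1,0) = exp(-r*dt) * [p*0.657720 + (1-p)*0.155547] = 0.387601; exercise = 0.332343; V(1,0) = max -> 0.387601
  V(1,1) = exp(-r*dt) * [p*0.155547 + (1-p)*0.000000] = 0.072801; exercise = 0.000000; V(1,1) = max -> 0.072801
  V(0,0) = exp(-r*dt) * [p*0.387601 + (1-p)*0.072801] = 0.218743; exercise = 0.090000; V(0,0) = max -> 0.218743


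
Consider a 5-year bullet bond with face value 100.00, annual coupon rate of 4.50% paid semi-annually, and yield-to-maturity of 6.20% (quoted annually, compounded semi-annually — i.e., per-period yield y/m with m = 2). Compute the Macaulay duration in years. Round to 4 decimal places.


Coupon per period c = face * coupon_rate / m = 2.250000
Periods per year m = 2; per-period yield y/m = 0.031000
Number of cashflows N = 10
Cashflows (t years, CF_t, discount factor 1/(1+y/m)^(m*t), PV):
  t = 0.5000: CF_t = 2.250000, DF = 0.969932, PV = 2.182347
  t = 1.0000: CF_t = 2.250000, DF = 0.940768, PV = 2.116729
  t = 1.5000: CF_t = 2.250000, DF = 0.912481, PV = 2.053083
  t = 2.0000: CF_t = 2.250000, DF = 0.885045, PV = 1.991351
  t = 2.5000: CF_t = 2.250000, DF = 0.858434, PV = 1.931475
  t = 3.0000: CF_t = 2.250000, DF = 0.832622, PV = 1.873400
  t = 3.5000: CF_t = 2.250000, DF = 0.807587, PV = 1.817071
  t = 4.0000: CF_t = 2.250000, DF = 0.783305, PV = 1.762435
  t = 4.5000: CF_t = 2.250000, DF = 0.759752, PV = 1.709443
  t = 5.0000: CF_t = 102.250000, DF = 0.736908, PV = 75.348856
Price P = sum_t PV_t = 92.786191
Macaulay numerator sum_t t * PV_t:
  t * PV_t at t = 0.5000: 1.091174
  t * PV_t at t = 1.0000: 2.116729
  t * PV_t at t = 1.5000: 3.079625
  t * PV_t at t = 2.0000: 3.982702
  t * PV_t at t = 2.5000: 4.828689
  t * PV_t at t = 3.0000: 5.620200
  t * PV_t at t = 3.5000: 6.359748
  t * PV_t at t = 4.0000: 7.049741
  t * PV_t at t = 4.5000: 7.692492
  t * PV_t at t = 5.0000: 376.744281
Macaulay duration D = (sum_t t * PV_t) / P = 418.565380 / 92.786191 = 4.511074

Answer: Macaulay duration = 4.5111 years


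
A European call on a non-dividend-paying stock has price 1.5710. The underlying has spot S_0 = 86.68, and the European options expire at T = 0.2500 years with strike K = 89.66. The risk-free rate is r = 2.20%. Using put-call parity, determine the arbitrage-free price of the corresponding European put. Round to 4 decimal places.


Answer: Put price = 4.0592

Derivation:
Put-call parity: C - P = S_0 * exp(-qT) - K * exp(-rT).
S_0 * exp(-qT) = 86.6800 * 1.00000000 = 86.68000000
K * exp(-rT) = 89.6600 * 0.99451510 = 89.16822362
P = C - S*exp(-qT) + K*exp(-rT)
P = 1.5710 - 86.68000000 + 89.16822362 = 4.0592


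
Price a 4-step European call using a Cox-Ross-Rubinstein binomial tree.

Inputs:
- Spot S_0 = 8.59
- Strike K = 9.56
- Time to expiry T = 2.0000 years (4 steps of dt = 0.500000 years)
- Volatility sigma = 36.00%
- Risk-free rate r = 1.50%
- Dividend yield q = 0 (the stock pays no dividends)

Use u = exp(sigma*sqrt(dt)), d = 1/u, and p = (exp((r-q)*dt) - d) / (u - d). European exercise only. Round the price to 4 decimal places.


Answer: Price = V(0,0) = 1.4992

Derivation:
dt = T/N = 0.500000
u = exp(sigma*sqrt(dt)) = 1.289892; d = 1/u = 0.775259
p = (exp((r-q)*dt) - d) / (u - d) = 0.451330
Discount per step: exp(-r*dt) = 0.992528
Stock lattice S(k, i) with i counting down-moves:
  k=0: S(0,0) = 8.5900
  k=1: S(1,0) = 11.0802; S(1,1) = 6.6595
  k=2: S(2,0) = 14.2922; S(2,1) = 8.5900; S(2,2) = 5.1628
  k=3: S(3,0) = 18.4354; S(3,1) = 11.0802; S(3,2) = 6.6595; S(3,3) = 4.0025
  k=4: S(4,0) = 23.7797; S(4,1) = 14.2922; S(4,2) = 8.5900; S(4,3) = 5.1628; S(4,4) = 3.1030
Terminal payoffs V(N, i) = max(S_T - K, 0):
  V(4,0) = 14.219705; V(4,1) = 4.732224; V(4,2) = 0.000000; V(4,3) = 0.000000; V(4,4) = 0.000000
Backward induction: V(k, i) = exp(-r*dt) * [p * V(k+1, i) + (1-p) * V(k+1, i+1)].
  V(3,0) = exp(-r*dt) * [p*14.219705 + (1-p)*4.732224] = 8.946856
  V(3,1) = exp(-r*dt) * [p*4.732224 + (1-p)*0.000000] = 2.119837
  V(3,2) = exp(-r*dt) * [p*0.000000 + (1-p)*0.000000] = 0.000000
  V(3,3) = exp(-r*dt) * [p*0.000000 + (1-p)*0.000000] = 0.000000
  V(2,0) = exp(-r*dt) * [p*8.946856 + (1-p)*2.119837] = 5.162214
  V(2,1) = exp(-r*dt) * [p*2.119837 + (1-p)*0.000000] = 0.949597
  V(2,2) = exp(-r*dt) * [p*0.000000 + (1-p)*0.000000] = 0.000000
  V(1,0) = exp(-r*dt) * [p*5.162214 + (1-p)*0.949597] = 2.829576
  V(1,1) = exp(-r*dt) * [p*0.949597 + (1-p)*0.000000] = 0.425380
  V(0,0) = exp(-r*dt) * [p*2.829576 + (1-p)*0.425380] = 1.499180


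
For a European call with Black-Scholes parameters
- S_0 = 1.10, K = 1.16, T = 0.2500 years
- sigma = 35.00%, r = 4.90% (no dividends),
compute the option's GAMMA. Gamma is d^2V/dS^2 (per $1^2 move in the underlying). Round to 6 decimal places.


d1 = -0.1459847161; d2 = -0.3209847161
phi(d1) = 0.3947138125; exp(-qT) = 1.0000000000; exp(-rT) = 0.9878247258
Gamma = exp(-qT) * phi(d1) / (S * sigma * sqrt(T)) = 1.0000000000 * 0.3947138125 / (1.1000 * 0.3500 * 0.5000000000) = 2.050461

Answer: Gamma = 2.050461


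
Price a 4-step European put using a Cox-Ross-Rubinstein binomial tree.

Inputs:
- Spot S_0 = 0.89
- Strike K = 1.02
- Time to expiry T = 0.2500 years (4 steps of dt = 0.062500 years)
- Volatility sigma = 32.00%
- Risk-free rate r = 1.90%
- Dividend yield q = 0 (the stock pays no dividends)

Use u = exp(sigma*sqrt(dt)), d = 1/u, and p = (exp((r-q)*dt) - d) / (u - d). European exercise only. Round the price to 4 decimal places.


dt = T/N = 0.062500
u = exp(sigma*sqrt(dt)) = 1.083287; d = 1/u = 0.923116
p = (exp((r-q)*dt) - d) / (u - d) = 0.487429
Discount per step: exp(-r*dt) = 0.998813
Stock lattice S(k, i) with i counting down-moves:
  k=0: S(0,0) = 0.8900
  k=1: S(1,0) = 0.9641; S(1,1) = 0.8216
  k=2: S(2,0) = 1.0444; S(2,1) = 0.8900; S(2,2) = 0.7584
  k=3: S(3,0) = 1.1314; S(3,1) = 0.9641; S(3,2) = 0.8216; S(3,3) = 0.7001
  k=4: S(4,0) = 1.2256; S(4,1) = 1.0444; S(4,2) = 0.8900; S(4,3) = 0.7584; S(4,4) = 0.6463
Terminal payoffs V(N, i) = max(K - S_T, 0):
  V(4,0) = 0.000000; V(4,1) = 0.000000; V(4,2) = 0.130000; V(4,3) = 0.261592; V(4,4) = 0.373727
Backward induction: V(k, i) = exp(-r*dt) * [p * V(k+1, i) + (1-p) * V(k+1, i+1)].
  V(3,0) = exp(-r*dt) * [p*0.000000 + (1-p)*0.000000] = 0.000000
  V(3,1) = exp(-r*dt) * [p*0.000000 + (1-p)*0.130000] = 0.066555
  V(3,2) = exp(-r*dt) * [p*0.130000 + (1-p)*0.261592] = 0.197216
  V(3,3) = exp(-r*dt) * [p*0.261592 + (1-p)*0.373727] = 0.318691
  V(2,0) = exp(-r*dt) * [p*0.000000 + (1-p)*0.066555] = 0.034074
  V(2,1) = exp(-r*dt) * [p*0.066555 + (1-p)*0.197216] = 0.133370
  V(2,2) = exp(-r*dt) * [p*0.197216 + (1-p)*0.318691] = 0.259172
  V(1,0) = exp(-r*dt) * [p*0.034074 + (1-p)*0.133370] = 0.084869
  V(1,1) = exp(-r*dt) * [p*0.133370 + (1-p)*0.259172] = 0.197618
  V(0,0) = exp(-r*dt) * [p*0.084869 + (1-p)*0.197618] = 0.142491

Answer: Price = V(0,0) = 0.1425


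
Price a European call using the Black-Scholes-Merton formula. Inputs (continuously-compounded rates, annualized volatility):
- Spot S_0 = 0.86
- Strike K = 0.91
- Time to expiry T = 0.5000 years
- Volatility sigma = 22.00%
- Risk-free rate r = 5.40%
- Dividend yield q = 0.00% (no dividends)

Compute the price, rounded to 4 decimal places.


Answer: Price = 0.0422

Derivation:
d1 = (ln(S/K) + (r - q + 0.5*sigma^2) * T) / (sigma * sqrt(T)) = -0.11192993
d2 = d1 - sigma * sqrt(T) = -0.26749342
exp(-rT) = 0.97336124; exp(-qT) = 1.00000000
C = S_0 * exp(-qT) * N(d1) - K * exp(-rT) * N(d2)
N(d1) = 0.45543948; N(d2) = 0.39454464
C = 0.8600 * 1.00000000 * 0.45543948 - 0.9100 * 0.97336124 * 0.39454464 = 0.0422


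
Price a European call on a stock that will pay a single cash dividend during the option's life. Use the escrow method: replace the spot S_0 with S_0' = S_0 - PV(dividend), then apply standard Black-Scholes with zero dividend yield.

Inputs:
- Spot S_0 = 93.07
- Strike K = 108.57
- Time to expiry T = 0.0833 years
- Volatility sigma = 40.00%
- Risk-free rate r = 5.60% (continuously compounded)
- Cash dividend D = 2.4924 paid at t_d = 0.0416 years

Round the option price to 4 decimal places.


PV(D) = D * exp(-r * t_d) = 2.4924 * 0.99767311 = 2.48660046
S_0' = S_0 - PV(D) = 93.0700 - 2.48660046 = 90.58339954
d1 = (ln(S_0'/K) + (r + sigma^2/2)*T) / (sigma*sqrt(T)) = -1.47076512
d2 = d1 - sigma*sqrt(T) = -1.58621208
exp(-rT) = 0.99534606
N(d1) = 0.07067732; N(d2) = 0.05634560
C = S_0' * N(d1) - K * exp(-rT) * N(d2) = 90.58339954 * 0.07067732 - 108.5700 * 0.99534606 * 0.05634560 = 0.3132

Answer: Price = 0.3132


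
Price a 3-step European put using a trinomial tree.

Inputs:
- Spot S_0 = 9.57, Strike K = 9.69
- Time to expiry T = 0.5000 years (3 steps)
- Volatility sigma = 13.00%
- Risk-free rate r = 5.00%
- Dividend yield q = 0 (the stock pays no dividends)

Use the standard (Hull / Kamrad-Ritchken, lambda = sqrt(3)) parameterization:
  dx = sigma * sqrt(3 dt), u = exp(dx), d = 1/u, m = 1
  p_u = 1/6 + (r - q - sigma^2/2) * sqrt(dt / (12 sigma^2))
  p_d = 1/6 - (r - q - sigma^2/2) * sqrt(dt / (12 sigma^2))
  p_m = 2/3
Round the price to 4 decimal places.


dt = T/N = 0.166667; dx = sigma*sqrt(3*dt) = 0.091924
u = exp(dx) = 1.096281; d = 1/u = 0.912175
p_u = 0.204334, p_m = 0.666667, p_d = 0.129000
Discount per step: exp(-r*dt) = 0.991701
Stock lattice S(k, j) with j the centered position index:
  k=0: S(0,+0) = 9.5700
  k=1: S(1,-1) = 8.7295; S(1,+0) = 9.5700; S(1,+1) = 10.4914
  k=2: S(2,-2) = 7.9628; S(2,-1) = 8.7295; S(2,+0) = 9.5700; S(2,+1) = 10.4914; S(2,+2) = 11.5015
  k=3: S(3,-3) = 7.2635; S(3,-2) = 7.9628; S(3,-1) = 8.7295; S(3,+0) = 9.5700; S(3,+1) = 10.4914; S(3,+2) = 11.5015; S(3,+3) = 12.6089
Terminal payoffs V(N, j) = max(K - S_T, 0):
  V(3,-3) = 2.426502; V(3,-2) = 1.727162; V(3,-1) = 0.960489; V(3,+0) = 0.120000; V(3,+1) = 0.000000; V(3,+2) = 0.000000; V(3,+3) = 0.000000
Backward induction: V(k, j) = exp(-r*dt) * [p_u * V(k+1, j+1) + p_m * V(k+1, j) + p_d * V(k+1, j-1)]
  V(2,-2) = exp(-r*dt) * [p_u*0.960489 + p_m*1.727162 + p_d*2.426502] = 1.646938
  V(2,-1) = exp(-r*dt) * [p_u*0.120000 + p_m*0.960489 + p_d*1.727162] = 0.880283
  V(2,+0) = exp(-r*dt) * [p_u*0.000000 + p_m*0.120000 + p_d*0.960489] = 0.202211
  V(2,+1) = exp(-r*dt) * [p_u*0.000000 + p_m*0.000000 + p_d*0.120000] = 0.015351
  V(2,+2) = exp(-r*dt) * [p_u*0.000000 + p_m*0.000000 + p_d*0.000000] = 0.000000
  V(1,-1) = exp(-r*dt) * [p_u*0.202211 + p_m*0.880283 + p_d*1.646938] = 0.833652
  V(1,+0) = exp(-r*dt) * [p_u*0.015351 + p_m*0.202211 + p_d*0.880283] = 0.249413
  V(1,+1) = exp(-r*dt) * [p_u*0.000000 + p_m*0.015351 + p_d*0.202211] = 0.036018
  V(0,+0) = exp(-r*dt) * [p_u*0.036018 + p_m*0.249413 + p_d*0.833652] = 0.278842

Answer: Price = V(0,0) = 0.2788


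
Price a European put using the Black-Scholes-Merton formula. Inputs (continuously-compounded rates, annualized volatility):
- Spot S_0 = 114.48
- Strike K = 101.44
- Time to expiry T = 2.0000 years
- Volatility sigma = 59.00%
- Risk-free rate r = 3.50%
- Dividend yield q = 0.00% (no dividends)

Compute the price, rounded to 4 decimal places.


d1 = (ln(S/K) + (r - q + 0.5*sigma^2) * T) / (sigma * sqrt(T)) = 0.64602312
d2 = d1 - sigma * sqrt(T) = -0.18836289
exp(-rT) = 0.93239382; exp(-qT) = 1.00000000
P = K * exp(-rT) * N(-d2) - S_0 * exp(-qT) * N(-d1)
N(-d1) = 0.25913219; N(-d2) = 0.57470390
P = 101.4400 * 0.93239382 * 0.57470390 - 114.4800 * 1.00000000 * 0.25913219 = 24.6912

Answer: Price = 24.6912


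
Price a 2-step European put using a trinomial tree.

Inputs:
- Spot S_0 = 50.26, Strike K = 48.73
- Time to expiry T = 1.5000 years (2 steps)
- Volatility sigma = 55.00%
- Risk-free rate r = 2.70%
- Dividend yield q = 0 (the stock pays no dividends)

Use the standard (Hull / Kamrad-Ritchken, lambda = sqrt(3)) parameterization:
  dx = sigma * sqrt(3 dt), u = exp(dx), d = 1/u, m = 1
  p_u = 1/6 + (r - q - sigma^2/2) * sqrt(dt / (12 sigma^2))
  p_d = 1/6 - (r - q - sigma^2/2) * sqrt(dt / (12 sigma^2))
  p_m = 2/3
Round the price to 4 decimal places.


dt = T/N = 0.750000; dx = sigma*sqrt(3*dt) = 0.825000
u = exp(dx) = 2.281881; d = 1/u = 0.438235
p_u = 0.110189, p_m = 0.666667, p_d = 0.223144
Discount per step: exp(-r*dt) = 0.979954
Stock lattice S(k, j) with j the centered position index:
  k=0: S(0,+0) = 50.2600
  k=1: S(1,-1) = 22.0257; S(1,+0) = 50.2600; S(1,+1) = 114.6873
  k=2: S(2,-2) = 9.6524; S(2,-1) = 22.0257; S(2,+0) = 50.2600; S(2,+1) = 114.6873; S(2,+2) = 261.7028
Terminal payoffs V(N, j) = max(K - S_T, 0):
  V(2,-2) = 39.077572; V(2,-1) = 26.704309; V(2,+0) = 0.000000; V(2,+1) = 0.000000; V(2,+2) = 0.000000
Backward induction: V(k, j) = exp(-r*dt) * [p_u * V(k+1, j+1) + p_m * V(k+1, j) + p_d * V(k+1, j-1)]
  V(1,-1) = exp(-r*dt) * [p_u*0.000000 + p_m*26.704309 + p_d*39.077572] = 25.991111
  V(1,+0) = exp(-r*dt) * [p_u*0.000000 + p_m*0.000000 + p_d*26.704309] = 5.839451
  V(1,+1) = exp(-r*dt) * [p_u*0.000000 + p_m*0.000000 + p_d*0.000000] = 0.000000
  V(0,+0) = exp(-r*dt) * [p_u*0.000000 + p_m*5.839451 + p_d*25.991111] = 9.498422

Answer: Price = V(0,0) = 9.4984


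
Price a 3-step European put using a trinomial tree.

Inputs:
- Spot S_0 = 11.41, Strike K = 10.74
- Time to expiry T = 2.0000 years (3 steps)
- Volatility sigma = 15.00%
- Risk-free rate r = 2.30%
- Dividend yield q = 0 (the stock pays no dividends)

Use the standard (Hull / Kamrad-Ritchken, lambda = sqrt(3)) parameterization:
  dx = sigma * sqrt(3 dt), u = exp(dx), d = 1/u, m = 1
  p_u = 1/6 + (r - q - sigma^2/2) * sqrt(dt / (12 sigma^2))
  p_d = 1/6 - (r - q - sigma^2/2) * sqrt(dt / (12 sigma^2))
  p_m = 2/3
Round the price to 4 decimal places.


Answer: Price = V(0,0) = 0.4548

Derivation:
dt = T/N = 0.666667; dx = sigma*sqrt(3*dt) = 0.212132
u = exp(dx) = 1.236311; d = 1/u = 0.808858
p_u = 0.185130, p_m = 0.666667, p_d = 0.148203
Discount per step: exp(-r*dt) = 0.984784
Stock lattice S(k, j) with j the centered position index:
  k=0: S(0,+0) = 11.4100
  k=1: S(1,-1) = 9.2291; S(1,+0) = 11.4100; S(1,+1) = 14.1063
  k=2: S(2,-2) = 7.4650; S(2,-1) = 9.2291; S(2,+0) = 11.4100; S(2,+1) = 14.1063; S(2,+2) = 17.4398
  k=3: S(3,-3) = 6.0381; S(3,-2) = 7.4650; S(3,-1) = 9.2291; S(3,+0) = 11.4100; S(3,+1) = 14.1063; S(3,+2) = 17.4398; S(3,+3) = 21.5610
Terminal payoffs V(N, j) = max(K - S_T, 0):
  V(3,-3) = 4.701872; V(3,-2) = 3.274995; V(3,-1) = 1.510931; V(3,+0) = 0.000000; V(3,+1) = 0.000000; V(3,+2) = 0.000000; V(3,+3) = 0.000000
Backward induction: V(k, j) = exp(-r*dt) * [p_u * V(k+1, j+1) + p_m * V(k+1, j) + p_d * V(k+1, j-1)]
  V(2,-2) = exp(-r*dt) * [p_u*1.510931 + p_m*3.274995 + p_d*4.701872] = 3.111800
  V(2,-1) = exp(-r*dt) * [p_u*0.000000 + p_m*1.510931 + p_d*3.274995] = 1.469940
  V(2,+0) = exp(-r*dt) * [p_u*0.000000 + p_m*0.000000 + p_d*1.510931] = 0.220518
  V(2,+1) = exp(-r*dt) * [p_u*0.000000 + p_m*0.000000 + p_d*0.000000] = 0.000000
  V(2,+2) = exp(-r*dt) * [p_u*0.000000 + p_m*0.000000 + p_d*0.000000] = 0.000000
  V(1,-1) = exp(-r*dt) * [p_u*0.220518 + p_m*1.469940 + p_d*3.111800] = 1.459413
  V(1,+0) = exp(-r*dt) * [p_u*0.000000 + p_m*0.220518 + p_d*1.469940] = 0.359310
  V(1,+1) = exp(-r*dt) * [p_u*0.000000 + p_m*0.000000 + p_d*0.220518] = 0.032184
  V(0,+0) = exp(-r*dt) * [p_u*0.032184 + p_m*0.359310 + p_d*1.459413] = 0.454761


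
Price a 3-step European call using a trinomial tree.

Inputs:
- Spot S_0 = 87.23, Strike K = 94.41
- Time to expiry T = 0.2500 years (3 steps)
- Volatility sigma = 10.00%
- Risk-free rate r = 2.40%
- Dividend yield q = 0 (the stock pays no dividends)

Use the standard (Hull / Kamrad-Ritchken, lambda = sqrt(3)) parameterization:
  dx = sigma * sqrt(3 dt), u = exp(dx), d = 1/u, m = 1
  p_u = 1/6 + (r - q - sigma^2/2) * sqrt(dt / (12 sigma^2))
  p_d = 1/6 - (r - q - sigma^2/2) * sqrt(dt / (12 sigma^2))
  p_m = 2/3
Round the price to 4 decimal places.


dt = T/N = 0.083333; dx = sigma*sqrt(3*dt) = 0.050000
u = exp(dx) = 1.051271; d = 1/u = 0.951229
p_u = 0.182500, p_m = 0.666667, p_d = 0.150833
Discount per step: exp(-r*dt) = 0.998002
Stock lattice S(k, j) with j the centered position index:
  k=0: S(0,+0) = 87.2300
  k=1: S(1,-1) = 82.9757; S(1,+0) = 87.2300; S(1,+1) = 91.7024
  k=2: S(2,-2) = 78.9290; S(2,-1) = 82.9757; S(2,+0) = 87.2300; S(2,+1) = 91.7024; S(2,+2) = 96.4041
  k=3: S(3,-3) = 75.0796; S(3,-2) = 78.9290; S(3,-1) = 82.9757; S(3,+0) = 87.2300; S(3,+1) = 91.7024; S(3,+2) = 96.4041; S(3,+3) = 101.3468
Terminal payoffs V(N, j) = max(S_T - K, 0):
  V(3,-3) = 0.000000; V(3,-2) = 0.000000; V(3,-1) = 0.000000; V(3,+0) = 0.000000; V(3,+1) = 0.000000; V(3,+2) = 1.994059; V(3,+3) = 6.936801
Backward induction: V(k, j) = exp(-r*dt) * [p_u * V(k+1, j+1) + p_m * V(k+1, j) + p_d * V(k+1, j-1)]
  V(2,-2) = exp(-r*dt) * [p_u*0.000000 + p_m*0.000000 + p_d*0.000000] = 0.000000
  V(2,-1) = exp(-r*dt) * [p_u*0.000000 + p_m*0.000000 + p_d*0.000000] = 0.000000
  V(2,+0) = exp(-r*dt) * [p_u*0.000000 + p_m*0.000000 + p_d*0.000000] = 0.000000
  V(2,+1) = exp(-r*dt) * [p_u*1.994059 + p_m*0.000000 + p_d*0.000000] = 0.363189
  V(2,+2) = exp(-r*dt) * [p_u*6.936801 + p_m*1.994059 + p_d*0.000000] = 2.590153
  V(1,-1) = exp(-r*dt) * [p_u*0.000000 + p_m*0.000000 + p_d*0.000000] = 0.000000
  V(1,+0) = exp(-r*dt) * [p_u*0.363189 + p_m*0.000000 + p_d*0.000000] = 0.066150
  V(1,+1) = exp(-r*dt) * [p_u*2.590153 + p_m*0.363189 + p_d*0.000000] = 0.713401
  V(0,+0) = exp(-r*dt) * [p_u*0.713401 + p_m*0.066150 + p_d*0.000000] = 0.173947

Answer: Price = V(0,0) = 0.1739
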